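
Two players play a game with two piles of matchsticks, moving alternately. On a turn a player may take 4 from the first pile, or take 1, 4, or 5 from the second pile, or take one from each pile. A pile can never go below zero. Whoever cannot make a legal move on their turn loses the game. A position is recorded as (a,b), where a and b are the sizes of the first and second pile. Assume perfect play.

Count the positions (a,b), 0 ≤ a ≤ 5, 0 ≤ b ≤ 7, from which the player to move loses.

Label each position W (a win for the player to move) or L (a loss). A position with no legal move is L; any other position is W exactly when some move reaches an L, and L when every move reaches a W.
Every move lowers a or b (never raises either), so fill the grid row by row in increasing a, and left to right within a row: each cell's successors are then already labelled.
      b=0  b=1  b=2  b=3  b=4  b=5  b=6  b=7
a=0:    L    W    L    W    W    W    W    W
a=1:    L    W    L    W    W    W    W    W
a=2:    L    W    L    W    W    W    W    W
a=3:    L    W    L    W    W    W    W    W
a=4:    W    W    W    W    L    W    L    W
a=5:    W    L    W    L    W    W    W    W
Cells with no legal move (terminal, hence L): (0,0), (1,0), (2,0), (3,0).
The remaining L cells, each justified by listing all of its moves:
(0,2): only reaches (0,1)(W), which is W → L
(1,2): only reaches (1,1)(W), (0,1)(W), all W → L
(2,2): only reaches (2,1)(W), (1,1)(W), all W → L
(3,2): only reaches (3,1)(W), (2,1)(W), all W → L
(4,4): only reaches (0,4)(W), (4,3)(W), (4,0)(W), (3,3)(W), all W → L
(4,6): only reaches (0,6)(W), (4,5)(W), (4,2)(W), (4,1)(W), (3,5)(W), all W → L
(5,1): only reaches (1,1)(W), (5,0)(W), (4,0)(W), all W → L
(5,3): only reaches (1,3)(W), (5,2)(W), (4,2)(W), all W → L
Every other cell has at least one move into one of the L cells above, so it is W.
L cells per row: a=0: 2, a=1: 2, a=2: 2, a=3: 2, a=4: 2, a=5: 2; total 12.

12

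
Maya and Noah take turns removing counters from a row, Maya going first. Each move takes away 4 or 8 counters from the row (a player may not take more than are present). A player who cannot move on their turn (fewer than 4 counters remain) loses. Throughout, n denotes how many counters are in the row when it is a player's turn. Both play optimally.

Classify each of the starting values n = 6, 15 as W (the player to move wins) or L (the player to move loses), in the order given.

6: W, 15: L

Build the W/L table. Terminal = L. A non-terminal position is W if it has a move to some L; otherwise it is L.
n=0: no move → L
n=1: no move → L
n=2: no move → L
n=3: no move → L
n=4: →0(L), so W
n=5: →1(L), so W
n=6: →2(L), so W
n=7: →3(L), so W
n=8: →0(L), so W
n=9: →1(L), so W
n=10: →2(L), so W
n=11: →3(L), so W
n=12: →8(W), 4(W) — all W, so L
n=13: →9(W), 5(W) — all W, so L
n=14: →10(W), 6(W) — all W, so L
n=15: →11(W), 7(W) — all W, so L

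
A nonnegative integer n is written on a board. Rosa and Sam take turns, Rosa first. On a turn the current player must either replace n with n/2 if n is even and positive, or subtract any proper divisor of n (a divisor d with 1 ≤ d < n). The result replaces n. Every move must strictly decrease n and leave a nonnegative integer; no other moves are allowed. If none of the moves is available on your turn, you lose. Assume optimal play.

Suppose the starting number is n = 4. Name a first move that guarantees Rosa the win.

Move to 3.

Work bottom-up. With no move the player to move loses. Otherwise the position is W if at least one move leads to an L position for the opponent, and L if every move leads to a W.
n=0: no move → L
n=1: no move → L
n=2: W (go to 1, an L position)
n=3: L (sole option 2(W) is W)
n=4: W (go to 3, an L position)
From 4, the L positions reachable in one move are: 3.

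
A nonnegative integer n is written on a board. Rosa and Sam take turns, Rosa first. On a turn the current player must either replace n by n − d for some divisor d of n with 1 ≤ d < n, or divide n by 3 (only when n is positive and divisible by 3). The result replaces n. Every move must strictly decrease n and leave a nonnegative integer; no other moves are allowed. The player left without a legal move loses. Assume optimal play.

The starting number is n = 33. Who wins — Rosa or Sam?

Rosa wins.

Positions with no move are L. A position that does have a move is losing for the player to move precisely when every available move leads to a winning position for the opponent. Fill in the labels:
n=0: no move → L
n=1: no move → L
n=2: →1(L), so W
n=3: →1(L), so W
n=4: →2(W), 3(W) — all W, so L
n=5: →4(L), so W
n=6: →4(L), so W
n=7: →6(W) only, which is W, so L
n=8: →4(L), so W
n=9: →3(W), 6(W), 8(W) — all W, so L
n=10: →9(L), so W
n=11: →10(W) only, which is W, so L
n=12: →4(L), so W
n=13: →12(W) only, which is W, so L
n=14: →7(L), so W
n=15: →5(W), 10(W), 12(W), 14(W) — all W, so L
n=16: →15(L), so W
n=17: →16(W) only, which is W, so L
n=18: →9(L), so W
n=19: →18(W) only, which is W, so L
n=20: →15(L), so W
n=21: →7(L), so W
n=22: →11(L), so W
n=23: →22(W) only, which is W, so L
n=24: →23(L), so W
n=25: →20(W), 24(W) — all W, so L
n=26: →13(L), so W
n=27: →9(L), so W
n=28: →14(W), 21(W), 24(W), 26(W), 27(W) — all W, so L
n=29: →28(L), so W
n=30: →15(L), so W
n=31: →30(W) only, which is W, so L
n=32: →28(L), so W
n=33: →11(L), so W
The starting position 33 is W: Rosa should move to 11, handing over an L position.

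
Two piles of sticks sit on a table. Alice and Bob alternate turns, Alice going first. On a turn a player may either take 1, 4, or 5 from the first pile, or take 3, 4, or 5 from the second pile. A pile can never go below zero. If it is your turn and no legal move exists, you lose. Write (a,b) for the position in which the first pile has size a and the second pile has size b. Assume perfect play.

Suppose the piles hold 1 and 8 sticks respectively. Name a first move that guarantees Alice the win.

Move to (0,8).

Label each position W (a win for the player to move) or L (a loss). A position with no legal move is L; any other position is W exactly when some move reaches an L, and L when every move reaches a W.
No move ever increases a pile, so every position that can arise here has a ≤ 1 and b ≤ 8; it is enough to label the cells with 0 ≤ a ≤ 1 and 0 ≤ b ≤ 8.
Every move lowers a or b (never raises either), so fill the grid row by row in increasing a, and left to right within a row: each cell's successors are then already labelled.
      b=0  b=1  b=2  b=3  b=4  b=5  b=6  b=7  b=8
a=0:    L    L    L    W    W    W    W    W    L
a=1:    W    W    W    L    L    L    W    W    W
Cells with no legal move (terminal, hence L): (0,0), (0,1), (0,2).
The remaining L cells, each justified by listing all of its moves:
(0,8): L (options (0,5)(W), (0,4)(W), (0,3)(W) are all W)
(1,3): L (options (0,3)(W), (1,0)(W) are all W)
(1,4): L (options (0,4)(W), (1,1)(W), (1,0)(W) are all W)
(1,5): L (options (0,5)(W), (1,2)(W), (1,1)(W), (1,0)(W) are all W)
Every other cell has at least one move into one of the L cells above, so it is W.
From (1,8), the L positions reachable in one move are: (0,8), (1,5), (1,4), (1,3). Any move reaching one of these is winning.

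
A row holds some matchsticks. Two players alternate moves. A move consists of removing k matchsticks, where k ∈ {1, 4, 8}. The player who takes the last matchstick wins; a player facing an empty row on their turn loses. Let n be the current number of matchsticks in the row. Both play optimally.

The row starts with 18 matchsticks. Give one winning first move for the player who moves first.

Compute win/loss labels from the base case upward. A position with no move is L. Any other position is W if it can reach an L in one move, else L.
n=0: no move → L
n=1: reaches L-position 0 → W
n=2: only reaches 1(W), which is W → L
n=3: reaches L-position 2 → W
n=4: reaches L-position 0 → W
n=5: only reaches 4(W), 1(W), all W → L
n=6: reaches L-position 5 → W
n=7: only reaches 6(W), 3(W), all W → L
n=8: reaches L-position 7 → W
n=9: reaches L-position 5 → W
n=10: reaches L-position 2 → W
n=11: reaches L-position 7 → W
n=12: only reaches 11(W), 8(W), 4(W), all W → L
n=13: reaches L-position 12 → W
n=14: only reaches 13(W), 10(W), 6(W), all W → L
n=15: reaches L-position 14 → W
n=16: reaches L-position 12 → W
n=17: only reaches 16(W), 13(W), 9(W), all W → L
n=18: reaches L-position 17 → W
From 18, the L positions reachable in one move are: 17, 14. Any move reaching one of these is winning.

Remove 1, leaving 17.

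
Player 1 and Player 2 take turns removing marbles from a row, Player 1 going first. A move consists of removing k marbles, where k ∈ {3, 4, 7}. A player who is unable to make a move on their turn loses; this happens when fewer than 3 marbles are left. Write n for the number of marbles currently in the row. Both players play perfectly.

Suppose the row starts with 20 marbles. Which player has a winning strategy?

Positions with no move are L. A position that does have a move is losing for the player to move precisely when every available move leads to a winning position for the opponent. Fill in the labels:
n=0: no move → L
n=1: no move → L
n=2: no move → L
n=3: can move to 0, which is L ⇒ W
n=4: can move to 1, which is L ⇒ W
n=5: can move to 2, which is L ⇒ W
n=6: can move to 2, which is L ⇒ W
n=7: can move to 0, which is L ⇒ W
n=8: can move to 1, which is L ⇒ W
n=9: can move to 2, which is L ⇒ W
n=10: moves to 7(W), 6(W), 3(W); every one is W ⇒ L
n=11: moves to 8(W), 7(W), 4(W); every one is W ⇒ L
n=12: moves to 9(W), 8(W), 5(W); every one is W ⇒ L
n=13: can move to 10, which is L ⇒ W
n=14: can move to 11, which is L ⇒ W
n=15: can move to 12, which is L ⇒ W
n=16: can move to 12, which is L ⇒ W
n=17: can move to 10, which is L ⇒ W
n=18: can move to 11, which is L ⇒ W
n=19: can move to 12, which is L ⇒ W
n=20: moves to 17(W), 16(W), 13(W); every one is W ⇒ L
The starting position 20 is L: whatever Player 1 does, the opponent receives a W position.

Player 2 wins.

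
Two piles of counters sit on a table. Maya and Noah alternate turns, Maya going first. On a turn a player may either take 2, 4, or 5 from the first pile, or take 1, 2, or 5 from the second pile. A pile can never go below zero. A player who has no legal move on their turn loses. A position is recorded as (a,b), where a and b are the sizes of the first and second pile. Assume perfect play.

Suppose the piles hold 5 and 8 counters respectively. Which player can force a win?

Noah wins.

Classify positions by backward induction: terminal positions (no move available) are L. From any other position, the mover wins iff some move reaches an L.
No move ever increases a pile, so every position that can arise here has a ≤ 5 and b ≤ 8; it is enough to label the cells with 0 ≤ a ≤ 5 and 0 ≤ b ≤ 8.
Every move lowers a or b (never raises either), so fill the grid row by row in increasing a, and left to right within a row: each cell's successors are then already labelled.
      b=0  b=1  b=2  b=3  b=4  b=5  b=6  b=7  b=8
a=0:    L    W    W    L    W    W    L    W    W
a=1:    L    W    W    L    W    W    L    W    W
a=2:    W    L    W    W    L    W    W    L    W
a=3:    W    L    W    W    L    W    W    L    W
a=4:    W    W    L    W    W    L    W    W    L
a=5:    W    W    L    W    W    L    W    W    L
Cells with no legal move (terminal, hence L): (0,0), (1,0).
The remaining L cells, each justified by listing all of its moves:
(0,3): moves to (0,2)(W), (0,1)(W); every one is W ⇒ L
(0,6): moves to (0,5)(W), (0,4)(W), (0,1)(W); every one is W ⇒ L
(1,3): moves to (1,2)(W), (1,1)(W); every one is W ⇒ L
(1,6): moves to (1,5)(W), (1,4)(W), (1,1)(W); every one is W ⇒ L
(2,1): moves to (0,1)(W), (2,0)(W); every one is W ⇒ L
(2,4): moves to (0,4)(W), (2,3)(W), (2,2)(W); every one is W ⇒ L
(2,7): moves to (0,7)(W), (2,6)(W), (2,5)(W), (2,2)(W); every one is W ⇒ L
(3,1): moves to (1,1)(W), (3,0)(W); every one is W ⇒ L
(3,4): moves to (1,4)(W), (3,3)(W), (3,2)(W); every one is W ⇒ L
(3,7): moves to (1,7)(W), (3,6)(W), (3,5)(W), (3,2)(W); every one is W ⇒ L
(4,2): moves to (2,2)(W), (0,2)(W), (4,1)(W), (4,0)(W); every one is W ⇒ L
(4,5): moves to (2,5)(W), (0,5)(W), (4,4)(W), (4,3)(W), (4,0)(W); every one is W ⇒ L
(4,8): moves to (2,8)(W), (0,8)(W), (4,7)(W), (4,6)(W), (4,3)(W); every one is W ⇒ L
(5,2): moves to (3,2)(W), (1,2)(W), (0,2)(W), (5,1)(W), (5,0)(W); every one is W ⇒ L
(5,5): moves to (3,5)(W), (1,5)(W), (0,5)(W), (5,4)(W), (5,3)(W), (5,0)(W); every one is W ⇒ L
(5,8): moves to (3,8)(W), (1,8)(W), (0,8)(W), (5,7)(W), (5,6)(W), (5,3)(W); every one is W ⇒ L
Every other cell has at least one move into one of the L cells above, so it is W.
The starting position (5,8) is L: whatever Maya does, the opponent receives a W position.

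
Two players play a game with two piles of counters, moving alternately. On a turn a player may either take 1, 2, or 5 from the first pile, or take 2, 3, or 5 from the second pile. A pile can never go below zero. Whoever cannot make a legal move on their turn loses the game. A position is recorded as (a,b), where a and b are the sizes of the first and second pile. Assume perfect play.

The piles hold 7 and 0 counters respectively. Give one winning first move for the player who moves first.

Classify positions by backward induction: terminal positions (no move available) are L. From any other position, the mover wins iff some move reaches an L.
No move ever increases a pile, so every position that can arise here has a ≤ 7 and b ≤ 0; it is enough to label the cells with 0 ≤ a ≤ 7 and 0 ≤ b ≤ 0.
Every move lowers a or b (never raises either), so fill the grid row by row in increasing a, and left to right within a row: each cell's successors are then already labelled.
      b=0
a=0:    L
a=1:    W
a=2:    W
a=3:    L
a=4:    W
a=5:    W
a=6:    L
a=7:    W
Cells with no legal move (terminal, hence L): (0,0).
The remaining L cells, each justified by listing all of its moves:
(3,0): →(2,0)(W), (1,0)(W) — all W, so L
(6,0): →(5,0)(W), (4,0)(W), (1,0)(W) — all W, so L
Every other cell has at least one move into one of the L cells above, so it is W.
From (7,0), the L positions reachable in one move are: (6,0).

Move to (6,0).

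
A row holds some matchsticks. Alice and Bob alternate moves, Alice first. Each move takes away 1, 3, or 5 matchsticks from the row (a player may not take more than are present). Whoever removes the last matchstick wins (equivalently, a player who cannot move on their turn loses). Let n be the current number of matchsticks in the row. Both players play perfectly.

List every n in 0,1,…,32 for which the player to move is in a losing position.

0, 2, 4, 6, 8, 10, 12, 14, 16, 18, 20, 22, 24, 26, 28, 30, 32

Compute win/loss labels from the base case upward. A position with no move is L. Any other position is W if it can reach an L in one move, else L.
n=0: no move → L
n=1: →0(L), so W
n=2: →1(W) only, which is W, so L
n=3: →2(L), so W
n=4: →3(W), 1(W) — all W, so L
n=5: →4(L), so W
n=6: →5(W), 3(W), 1(W) — all W, so L
n=7: →6(L), so W
n=8: →7(W), 5(W), 3(W) — all W, so L
n=9: →8(L), so W
n=10: →9(W), 7(W), 5(W) — all W, so L
n=11: →10(L), so W
n=12: →11(W), 9(W), 7(W) — all W, so L
n=13: →12(L), so W
n=14: →13(W), 11(W), 9(W) — all W, so L
n=15: →14(L), so W
n=16: →15(W), 13(W), 11(W) — all W, so L
n=17: →16(L), so W
n=18: →17(W), 15(W), 13(W) — all W, so L
n=19: →18(L), so W
n=20: →19(W), 17(W), 15(W) — all W, so L
n=21: →20(L), so W
n=22: →21(W), 19(W), 17(W) — all W, so L
n=23: →22(L), so W
n=24: →23(W), 21(W), 19(W) — all W, so L
n=25: →24(L), so W
n=26: →25(W), 23(W), 21(W) — all W, so L
n=27: →26(L), so W
n=28: →27(W), 25(W), 23(W) — all W, so L
n=29: →28(L), so W
n=30: →29(W), 27(W), 25(W) — all W, so L
n=31: →30(L), so W
n=32: →31(W), 29(W), 27(W) — all W, so L
The losing starting values of n are exactly the entries labelled L in this table (17 of them).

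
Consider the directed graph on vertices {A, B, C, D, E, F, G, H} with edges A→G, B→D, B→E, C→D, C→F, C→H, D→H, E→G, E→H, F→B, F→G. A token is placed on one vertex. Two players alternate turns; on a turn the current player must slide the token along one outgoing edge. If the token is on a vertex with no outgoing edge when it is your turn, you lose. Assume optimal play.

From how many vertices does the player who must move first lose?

Positions with no move are L. A position that does have a move is losing for the player to move precisely when every available move leads to a winning position for the opponent. Fill in the labels:
Every edge goes from a vertex to one that appears earlier in the order G, H, E, A, D, B, F, C, so processing vertices in that order labels each vertex after all of its successors.
G: no outgoing edge → L
H: no outgoing edge → L
E: W (go to H, an L position)
A: W (go to G, an L position)
D: W (go to H, an L position)
B: L (options D(W), E(W) are all W)
F: W (go to B, an L position)
C: W (go to H, an L position)
The L vertices are B, G, H; that is 3 in all.

3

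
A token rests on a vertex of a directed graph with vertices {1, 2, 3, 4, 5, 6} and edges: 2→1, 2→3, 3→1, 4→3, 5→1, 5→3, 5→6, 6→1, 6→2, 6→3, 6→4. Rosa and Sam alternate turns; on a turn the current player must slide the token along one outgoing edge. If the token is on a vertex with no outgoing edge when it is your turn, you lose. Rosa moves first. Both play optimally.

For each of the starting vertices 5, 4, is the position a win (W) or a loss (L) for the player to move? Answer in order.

5: W, 4: L

Classify positions by backward induction: terminal positions (no move available) are L. From any other position, the mover wins iff some move reaches an L.
Every edge goes from a vertex to one that appears earlier in the order 1, 3, 2, 4, 6, 5, so processing vertices in that order labels each vertex after all of its successors.
1: no outgoing edge → L
3: →1(L), so W
2: →1(L), so W
4: →3(W) only, which is W, so L
6: →4(L), so W
5: →1(L), so W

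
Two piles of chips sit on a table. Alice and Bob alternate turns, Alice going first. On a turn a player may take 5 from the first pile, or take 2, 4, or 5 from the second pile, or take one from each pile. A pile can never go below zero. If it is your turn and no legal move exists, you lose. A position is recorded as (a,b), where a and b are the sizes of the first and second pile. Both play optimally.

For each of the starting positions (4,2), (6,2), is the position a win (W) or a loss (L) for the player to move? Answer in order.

(4,2): W, (6,2): L

Work bottom-up. With no move the player to move loses. Otherwise the position is W if at least one move leads to an L position for the opponent, and L if every move leads to a W.
No move ever increases a pile, so every position that can arise here has a ≤ 6 and b ≤ 2; it is enough to label the cells with 0 ≤ a ≤ 6 and 0 ≤ b ≤ 2.
Every move lowers a or b (never raises either), so fill the grid row by row in increasing a, and left to right within a row: each cell's successors are then already labelled.
      b=0  b=1  b=2
a=0:    L    L    W
a=1:    L    W    W
a=2:    L    W    W
a=3:    L    W    W
a=4:    L    W    W
a=5:    W    W    L
a=6:    W    L    L
Cells with no legal move (terminal, hence L): (0,0), (0,1), (1,0), (2,0), (3,0), (4,0).
The remaining L cells, each justified by listing all of its moves:
(5,2): only reaches (0,2)(W), (5,0)(W), (4,1)(W), all W → L
(6,1): only reaches (1,1)(W), (5,0)(W), all W → L
(6,2): only reaches (1,2)(W), (6,0)(W), (5,1)(W), all W → L
Every other cell has at least one move into one of the L cells above, so it is W.
(4,2): the move to (4,0) reaches an L cell, so W
(6,2): one of the L cells justified above, so L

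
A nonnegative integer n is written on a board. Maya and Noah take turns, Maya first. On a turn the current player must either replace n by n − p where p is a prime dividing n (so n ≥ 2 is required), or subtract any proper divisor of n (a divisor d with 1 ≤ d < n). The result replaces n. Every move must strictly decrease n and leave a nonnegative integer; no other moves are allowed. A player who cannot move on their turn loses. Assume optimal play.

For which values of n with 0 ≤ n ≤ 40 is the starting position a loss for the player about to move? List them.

Label each position W (a win for the player to move) or L (a loss). A position with no legal move is L; any other position is W exactly when some move reaches an L, and L when every move reaches a W.
n=0: no move → L
n=1: no move → L
n=2: →0(L), so W
n=3: →0(L), so W
n=4: →2(W), 3(W) — all W, so L
n=5: →0(L), so W
n=6: →4(L), so W
n=7: →0(L), so W
n=8: →4(L), so W
n=9: →6(W), 8(W) — all W, so L
n=10: →9(L), so W
n=11: →0(L), so W
n=12: →9(L), so W
n=13: →0(L), so W
n=14: →7(W), 12(W), 13(W) — all W, so L
n=15: →14(L), so W
n=16: →14(L), so W
n=17: →0(L), so W
n=18: →9(L), so W
n=19: →0(L), so W
n=20: →10(W), 15(W), 16(W), 18(W), 19(W) — all W, so L
n=21: →14(L), so W
n=22: →20(L), so W
n=23: →0(L), so W
n=24: →20(L), so W
n=25: →20(L), so W
n=26: →13(W), 24(W), 25(W) — all W, so L
n=27: →26(L), so W
n=28: →14(L), so W
n=29: →0(L), so W
n=30: →20(L), so W
n=31: →0(L), so W
n=32: →16(W), 24(W), 28(W), 30(W), 31(W) — all W, so L
n=33: →32(L), so W
n=34: →32(L), so W
n=35: →28(W), 30(W), 34(W) — all W, so L
n=36: →32(L), so W
n=37: →0(L), so W
n=38: →19(W), 36(W), 37(W) — all W, so L
n=39: →26(L), so W
n=40: →20(L), so W
Reading off the rows marked L gives the requested list; there are 10 such values of n.

0, 1, 4, 9, 14, 20, 26, 32, 35, 38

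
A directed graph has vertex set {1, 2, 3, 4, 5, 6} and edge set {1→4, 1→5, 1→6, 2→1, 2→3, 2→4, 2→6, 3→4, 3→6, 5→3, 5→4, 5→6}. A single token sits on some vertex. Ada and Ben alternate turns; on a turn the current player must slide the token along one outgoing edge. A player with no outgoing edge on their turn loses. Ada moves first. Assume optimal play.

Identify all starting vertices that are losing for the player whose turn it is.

4, 6

Use the standard recursion: the mover loses at a terminal position; elsewhere, the mover wins exactly when some move hands the opponent an L position.
Every edge goes from a vertex to one that appears earlier in the order 4, 6, 3, 5, 1, 2, so processing vertices in that order labels each vertex after all of its successors.
4: no outgoing edge → L
6: no outgoing edge → L
3: can move to 6, which is L ⇒ W
5: can move to 6, which is L ⇒ W
1: can move to 6, which is L ⇒ W
2: can move to 6, which is L ⇒ W
The losing starting vertices are exactly the entries labelled L in this table (2 of them).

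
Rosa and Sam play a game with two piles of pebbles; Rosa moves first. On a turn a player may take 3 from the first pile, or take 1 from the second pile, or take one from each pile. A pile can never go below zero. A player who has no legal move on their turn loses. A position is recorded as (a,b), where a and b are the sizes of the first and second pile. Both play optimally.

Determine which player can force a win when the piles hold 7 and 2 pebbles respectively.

Label each position W (a win for the player to move) or L (a loss). A position with no legal move is L; any other position is W exactly when some move reaches an L, and L when every move reaches a W.
No move ever increases a pile, so every position that can arise here has a ≤ 7 and b ≤ 2; it is enough to label the cells with 0 ≤ a ≤ 7 and 0 ≤ b ≤ 2.
Every move lowers a or b (never raises either), so fill the grid row by row in increasing a, and left to right within a row: each cell's successors are then already labelled.
      b=0  b=1  b=2
a=0:    L    W    L
a=1:    L    W    L
a=2:    L    W    L
a=3:    W    W    W
a=4:    W    L    W
a=5:    W    L    W
a=6:    L    W    W
a=7:    L    W    L
Cells with no legal move (terminal, hence L): (0,0), (1,0), (2,0).
The remaining L cells, each justified by listing all of its moves:
(0,2): only reaches (0,1)(W), which is W → L
(1,2): only reaches (1,1)(W), (0,1)(W), all W → L
(2,2): only reaches (2,1)(W), (1,1)(W), all W → L
(4,1): only reaches (1,1)(W), (4,0)(W), (3,0)(W), all W → L
(5,1): only reaches (2,1)(W), (5,0)(W), (4,0)(W), all W → L
(6,0): only reaches (3,0)(W), which is W → L
(7,0): only reaches (4,0)(W), which is W → L
(7,2): only reaches (4,2)(W), (7,1)(W), (6,1)(W), all W → L
Every other cell has at least one move into one of the L cells above, so it is W.
The starting position (7,2) is L: whatever Rosa does, the opponent receives a W position.

Sam wins.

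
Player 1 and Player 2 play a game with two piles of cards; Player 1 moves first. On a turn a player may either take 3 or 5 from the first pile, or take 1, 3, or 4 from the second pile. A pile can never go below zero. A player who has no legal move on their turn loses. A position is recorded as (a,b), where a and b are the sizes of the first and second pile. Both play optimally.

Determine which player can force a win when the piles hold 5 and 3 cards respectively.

Player 2 wins.

Classify positions by backward induction: terminal positions (no move available) are L. From any other position, the mover wins iff some move reaches an L.
No move ever increases a pile, so every position that can arise here has a ≤ 5 and b ≤ 3; it is enough to label the cells with 0 ≤ a ≤ 5 and 0 ≤ b ≤ 3.
Every move lowers a or b (never raises either), so fill the grid row by row in increasing a, and left to right within a row: each cell's successors are then already labelled.
      b=0  b=1  b=2  b=3
a=0:    L    W    L    W
a=1:    L    W    L    W
a=2:    L    W    L    W
a=3:    W    L    W    L
a=4:    W    L    W    L
a=5:    W    L    W    L
Cells with no legal move (terminal, hence L): (0,0), (1,0), (2,0).
The remaining L cells, each justified by listing all of its moves:
(0,2): the only move is to (0,1)(W), a W ⇒ L
(1,2): the only move is to (1,1)(W), a W ⇒ L
(2,2): the only move is to (2,1)(W), a W ⇒ L
(3,1): moves to (0,1)(W), (3,0)(W); every one is W ⇒ L
(3,3): moves to (0,3)(W), (3,2)(W), (3,0)(W); every one is W ⇒ L
(4,1): moves to (1,1)(W), (4,0)(W); every one is W ⇒ L
(4,3): moves to (1,3)(W), (4,2)(W), (4,0)(W); every one is W ⇒ L
(5,1): moves to (2,1)(W), (0,1)(W), (5,0)(W); every one is W ⇒ L
(5,3): moves to (2,3)(W), (0,3)(W), (5,2)(W), (5,0)(W); every one is W ⇒ L
Every other cell has at least one move into one of the L cells above, so it is W.
Every move from (5,3) reaches a W position, so the mover loses.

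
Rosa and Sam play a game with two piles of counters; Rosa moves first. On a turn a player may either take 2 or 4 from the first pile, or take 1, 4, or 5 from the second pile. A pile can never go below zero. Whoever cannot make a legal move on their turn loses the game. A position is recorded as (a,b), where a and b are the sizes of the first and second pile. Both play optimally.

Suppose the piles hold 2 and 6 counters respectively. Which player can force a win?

Positions with no move are L. A position that does have a move is losing for the player to move precisely when every available move leads to a winning position for the opponent. Fill in the labels:
No move ever increases a pile, so every position that can arise here has a ≤ 2 and b ≤ 6; it is enough to label the cells with 0 ≤ a ≤ 2 and 0 ≤ b ≤ 6.
Every move lowers a or b (never raises either), so fill the grid row by row in increasing a, and left to right within a row: each cell's successors are then already labelled.
      b=0  b=1  b=2  b=3  b=4  b=5  b=6
a=0:    L    W    L    W    W    W    W
a=1:    L    W    L    W    W    W    W
a=2:    W    L    W    L    W    W    W
Cells with no legal move (terminal, hence L): (0,0), (1,0).
The remaining L cells, each justified by listing all of its moves:
(0,2): the only move is to (0,1)(W), a W ⇒ L
(1,2): the only move is to (1,1)(W), a W ⇒ L
(2,1): moves to (0,1)(W), (2,0)(W); every one is W ⇒ L
(2,3): moves to (0,3)(W), (2,2)(W); every one is W ⇒ L
Every other cell has at least one move into one of the L cells above, so it is W.
From (2,6) Rosa can move to (2,1), reaching an L position.

Rosa wins.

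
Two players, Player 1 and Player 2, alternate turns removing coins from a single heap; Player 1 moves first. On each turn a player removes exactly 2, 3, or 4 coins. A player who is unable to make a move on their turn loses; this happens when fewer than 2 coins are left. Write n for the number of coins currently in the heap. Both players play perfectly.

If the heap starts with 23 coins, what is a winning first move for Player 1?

Positions with no move are L. A position that does have a move is losing for the player to move precisely when every available move leads to a winning position for the opponent. Fill in the labels:
n=0: no move → L
n=1: no move → L
n=2: W (go to 0, an L position)
n=3: W (go to 1, an L position)
n=4: W (go to 1, an L position)
n=5: W (go to 1, an L position)
n=6: L (options 4(W), 3(W), 2(W) are all W)
n=7: L (options 5(W), 4(W), 3(W) are all W)
n=8: W (go to 6, an L position)
n=9: W (go to 7, an L position)
n=10: W (go to 7, an L position)
n=11: W (go to 7, an L position)
n=12: L (options 10(W), 9(W), 8(W) are all W)
n=13: L (options 11(W), 10(W), 9(W) are all W)
n=14: W (go to 12, an L position)
n=15: W (go to 13, an L position)
n=16: W (go to 13, an L position)
n=17: W (go to 13, an L position)
n=18: L (options 16(W), 15(W), 14(W) are all W)
n=19: L (options 17(W), 16(W), 15(W) are all W)
n=20: W (go to 18, an L position)
n=21: W (go to 19, an L position)
n=22: W (go to 19, an L position)
n=23: W (go to 19, an L position)
From 23, the L positions reachable in one move are: 19.

Remove 4, leaving 19.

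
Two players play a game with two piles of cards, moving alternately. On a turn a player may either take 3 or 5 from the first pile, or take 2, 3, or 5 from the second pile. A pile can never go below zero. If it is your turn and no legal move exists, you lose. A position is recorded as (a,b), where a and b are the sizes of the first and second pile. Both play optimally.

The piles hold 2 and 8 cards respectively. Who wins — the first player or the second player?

The second player wins.

Compute win/loss labels from the base case upward. A position with no move is L. Any other position is W if it can reach an L in one move, else L.
No move ever increases a pile, so every position that can arise here has a ≤ 2 and b ≤ 8; it is enough to label the cells with 0 ≤ a ≤ 2 and 0 ≤ b ≤ 8.
Every move lowers a or b (never raises either), so fill the grid row by row in increasing a, and left to right within a row: each cell's successors are then already labelled.
      b=0  b=1  b=2  b=3  b=4  b=5  b=6  b=7  b=8
a=0:    L    L    W    W    W    W    W    L    L
a=1:    L    L    W    W    W    W    W    L    L
a=2:    L    L    W    W    W    W    W    L    L
Cells with no legal move (terminal, hence L): (0,0), (0,1), (1,0), (1,1), (2,0), (2,1).
The remaining L cells, each justified by listing all of its moves:
(0,7): L (options (0,5)(W), (0,4)(W), (0,2)(W) are all W)
(0,8): L (options (0,6)(W), (0,5)(W), (0,3)(W) are all W)
(1,7): L (options (1,5)(W), (1,4)(W), (1,2)(W) are all W)
(1,8): L (options (1,6)(W), (1,5)(W), (1,3)(W) are all W)
(2,7): L (options (2,5)(W), (2,4)(W), (2,2)(W) are all W)
(2,8): L (options (2,6)(W), (2,5)(W), (2,3)(W) are all W)
Every other cell has at least one move into one of the L cells above, so it is W.
Every move from (2,8) reaches a W position, so the mover loses.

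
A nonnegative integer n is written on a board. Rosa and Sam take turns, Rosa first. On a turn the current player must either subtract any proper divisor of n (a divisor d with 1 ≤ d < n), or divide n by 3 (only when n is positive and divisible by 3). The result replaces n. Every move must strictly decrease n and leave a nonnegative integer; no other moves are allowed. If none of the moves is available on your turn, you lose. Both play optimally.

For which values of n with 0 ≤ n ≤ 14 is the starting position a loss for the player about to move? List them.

Label each position W (a win for the player to move) or L (a loss). A position with no legal move is L; any other position is W exactly when some move reaches an L, and L when every move reaches a W.
n=0: no move → L
n=1: no move → L
n=2: can move to 1, which is L ⇒ W
n=3: can move to 1, which is L ⇒ W
n=4: moves to 2(W), 3(W); every one is W ⇒ L
n=5: can move to 4, which is L ⇒ W
n=6: can move to 4, which is L ⇒ W
n=7: the only move is to 6(W), a W ⇒ L
n=8: can move to 4, which is L ⇒ W
n=9: moves to 3(W), 6(W), 8(W); every one is W ⇒ L
n=10: can move to 9, which is L ⇒ W
n=11: the only move is to 10(W), a W ⇒ L
n=12: can move to 4, which is L ⇒ W
n=13: the only move is to 12(W), a W ⇒ L
n=14: can move to 7, which is L ⇒ W
Reading off the rows marked L gives the requested list; there are 7 such values of n.

0, 1, 4, 7, 9, 11, 13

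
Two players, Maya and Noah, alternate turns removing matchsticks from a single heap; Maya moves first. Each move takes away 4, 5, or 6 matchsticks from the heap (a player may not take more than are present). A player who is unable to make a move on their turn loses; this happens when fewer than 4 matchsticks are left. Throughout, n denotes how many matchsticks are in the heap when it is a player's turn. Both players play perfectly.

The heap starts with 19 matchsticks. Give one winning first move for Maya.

Work bottom-up. With no move the player to move loses. Otherwise the position is W if at least one move leads to an L position for the opponent, and L if every move leads to a W.
n=0: no move → L
n=1: no move → L
n=2: no move → L
n=3: no move → L
n=4: W (go to 0, an L position)
n=5: W (go to 1, an L position)
n=6: W (go to 2, an L position)
n=7: W (go to 3, an L position)
n=8: W (go to 3, an L position)
n=9: W (go to 3, an L position)
n=10: L (options 6(W), 5(W), 4(W) are all W)
n=11: L (options 7(W), 6(W), 5(W) are all W)
n=12: L (options 8(W), 7(W), 6(W) are all W)
n=13: L (options 9(W), 8(W), 7(W) are all W)
n=14: W (go to 10, an L position)
n=15: W (go to 11, an L position)
n=16: W (go to 12, an L position)
n=17: W (go to 13, an L position)
n=18: W (go to 13, an L position)
n=19: W (go to 13, an L position)
From 19, the L positions reachable in one move are: 13.

Remove 6, leaving 13.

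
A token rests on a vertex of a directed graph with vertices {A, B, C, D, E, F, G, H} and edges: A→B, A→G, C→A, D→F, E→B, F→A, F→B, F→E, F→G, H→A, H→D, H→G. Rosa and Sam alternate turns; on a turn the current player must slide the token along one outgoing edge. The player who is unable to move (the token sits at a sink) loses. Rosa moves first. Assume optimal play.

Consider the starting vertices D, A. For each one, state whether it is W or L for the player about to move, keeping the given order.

D: L, A: W

Compute win/loss labels from the base case upward. A position with no move is L. Any other position is W if it can reach an L in one move, else L.
Every edge goes from a vertex to one that appears earlier in the order G, B, E, A, F, D, C, H, so processing vertices in that order labels each vertex after all of its successors.
G: no outgoing edge → L
B: no outgoing edge → L
E: →B(L), so W
A: →B(L), so W
F: →B(L), so W
D: →F(W) only, which is W, so L
C: →A(W) only, which is W, so L
H: →D(L), so W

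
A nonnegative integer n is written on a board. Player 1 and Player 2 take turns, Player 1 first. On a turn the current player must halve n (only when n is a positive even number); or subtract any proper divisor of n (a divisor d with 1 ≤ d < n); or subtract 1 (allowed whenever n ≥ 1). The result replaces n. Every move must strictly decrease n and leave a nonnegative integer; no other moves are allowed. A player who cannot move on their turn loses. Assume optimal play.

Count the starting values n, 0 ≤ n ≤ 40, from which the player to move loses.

Build the W/L table. Terminal = L. A non-terminal position is W if it has a move to some L; otherwise it is L.
n=0: no move → L
n=1: reaches L-position 0 → W
n=2: only reaches 1(W), which is W → L
n=3: reaches L-position 2 → W
n=4: reaches L-position 2 → W
n=5: only reaches 4(W), which is W → L
n=6: reaches L-position 5 → W
n=7: only reaches 6(W), which is W → L
n=8: reaches L-position 7 → W
n=9: only reaches 6(W), 8(W), all W → L
n=10: reaches L-position 5 → W
n=11: only reaches 10(W), which is W → L
n=12: reaches L-position 9 → W
n=13: only reaches 12(W), which is W → L
n=14: reaches L-position 7 → W
n=15: only reaches 10(W), 12(W), 14(W), all W → L
n=16: reaches L-position 15 → W
n=17: only reaches 16(W), which is W → L
n=18: reaches L-position 9 → W
n=19: only reaches 18(W), which is W → L
n=20: reaches L-position 15 → W
n=21: only reaches 14(W), 18(W), 20(W), all W → L
n=22: reaches L-position 11 → W
n=23: only reaches 22(W), which is W → L
n=24: reaches L-position 21 → W
n=25: only reaches 20(W), 24(W), all W → L
n=26: reaches L-position 13 → W
n=27: only reaches 18(W), 24(W), 26(W), all W → L
n=28: reaches L-position 21 → W
n=29: only reaches 28(W), which is W → L
n=30: reaches L-position 15 → W
n=31: only reaches 30(W), which is W → L
n=32: reaches L-position 31 → W
n=33: only reaches 22(W), 30(W), 32(W), all W → L
n=34: reaches L-position 17 → W
n=35: only reaches 28(W), 30(W), 34(W), all W → L
n=36: reaches L-position 27 → W
n=37: only reaches 36(W), which is W → L
n=38: reaches L-position 19 → W
n=39: only reaches 26(W), 36(W), 38(W), all W → L
n=40: reaches L-position 35 → W
L entries with 0 ≤ n ≤ 40: n = 0, 2, 5, 7, 9, 11, 13, 15, 17, 19, 21, 23, 25, 27, 29, 31, 33, 35, 37, 39; that makes 20.

20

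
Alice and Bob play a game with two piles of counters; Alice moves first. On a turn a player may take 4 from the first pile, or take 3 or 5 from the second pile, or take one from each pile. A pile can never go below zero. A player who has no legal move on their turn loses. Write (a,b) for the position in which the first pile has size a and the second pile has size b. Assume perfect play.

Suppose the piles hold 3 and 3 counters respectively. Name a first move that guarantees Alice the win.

Use the standard recursion: the mover loses at a terminal position; elsewhere, the mover wins exactly when some move hands the opponent an L position.
No move ever increases a pile, so every position that can arise here has a ≤ 3 and b ≤ 3; it is enough to label the cells with 0 ≤ a ≤ 3 and 0 ≤ b ≤ 3.
Every move lowers a or b (never raises either), so fill the grid row by row in increasing a, and left to right within a row: each cell's successors are then already labelled.
      b=0  b=1  b=2  b=3
a=0:    L    L    L    W
a=1:    L    W    W    W
a=2:    L    W    L    W
a=3:    L    W    L    W
Cells with no legal move (terminal, hence L): (0,0), (0,1), (0,2), (1,0), (2,0), (3,0).
The remaining L cells, each justified by listing all of its moves:
(2,2): →(1,1)(W) only, which is W, so L
(3,2): →(2,1)(W) only, which is W, so L
Every other cell has at least one move into one of the L cells above, so it is W.
From (3,3), the L positions reachable in one move are: (3,0), (2,2). Any move reaching one of these is winning.

Move to (3,0).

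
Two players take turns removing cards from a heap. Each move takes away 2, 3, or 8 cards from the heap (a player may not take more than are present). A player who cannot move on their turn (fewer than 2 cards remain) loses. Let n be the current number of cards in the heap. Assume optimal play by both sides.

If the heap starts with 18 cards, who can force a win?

Compute win/loss labels from the base case upward. A position with no move is L. Any other position is W if it can reach an L in one move, else L.
n=0: no move → L
n=1: no move → L
n=2: W (go to 0, an L position)
n=3: W (go to 1, an L position)
n=4: W (go to 1, an L position)
n=5: L (options 3(W), 2(W) are all W)
n=6: L (options 4(W), 3(W) are all W)
n=7: W (go to 5, an L position)
n=8: W (go to 6, an L position)
n=9: W (go to 6, an L position)
n=10: L (options 8(W), 7(W), 2(W) are all W)
n=11: L (options 9(W), 8(W), 3(W) are all W)
n=12: W (go to 10, an L position)
n=13: W (go to 11, an L position)
n=14: W (go to 11, an L position)
n=15: L (options 13(W), 12(W), 7(W) are all W)
n=16: L (options 14(W), 13(W), 8(W) are all W)
n=17: W (go to 15, an L position)
n=18: W (go to 16, an L position)
From 18 the player to move can remove 2, leaving 16, reaching an L position.

The first player wins.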